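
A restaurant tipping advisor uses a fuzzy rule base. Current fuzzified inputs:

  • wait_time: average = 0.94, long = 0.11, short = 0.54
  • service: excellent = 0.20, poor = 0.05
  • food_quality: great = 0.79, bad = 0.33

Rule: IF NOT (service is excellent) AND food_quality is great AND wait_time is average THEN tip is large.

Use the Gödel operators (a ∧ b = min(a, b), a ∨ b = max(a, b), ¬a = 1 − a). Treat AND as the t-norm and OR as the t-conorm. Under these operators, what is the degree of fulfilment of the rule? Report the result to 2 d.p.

firing strength: ¬excellent=1−0.20=0.80, great=0.79, average=0.94; AND[min(a, b)] → w = 0.79

0.79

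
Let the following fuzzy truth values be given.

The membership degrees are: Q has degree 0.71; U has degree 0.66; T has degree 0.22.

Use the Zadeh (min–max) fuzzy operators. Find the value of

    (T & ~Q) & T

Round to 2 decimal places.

0.22

~Q = 1 − 0.71 = 0.29
T & ~Q = min(a, b) on (0.22, 0.29) = 0.22
(T & ~Q) & T = min(a, b) on (0.22, 0.22) = 0.22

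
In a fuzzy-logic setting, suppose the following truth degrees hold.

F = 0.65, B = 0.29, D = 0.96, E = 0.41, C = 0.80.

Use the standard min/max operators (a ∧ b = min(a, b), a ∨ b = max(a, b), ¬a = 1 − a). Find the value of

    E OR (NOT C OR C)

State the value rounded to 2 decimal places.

NOT C = 1 − 0.80 = 0.20
NOT C OR C = max(a, b) on (0.20, 0.80) = 0.80
E OR (NOT C OR C) = max(a, b) on (0.41, 0.80) = 0.80

0.80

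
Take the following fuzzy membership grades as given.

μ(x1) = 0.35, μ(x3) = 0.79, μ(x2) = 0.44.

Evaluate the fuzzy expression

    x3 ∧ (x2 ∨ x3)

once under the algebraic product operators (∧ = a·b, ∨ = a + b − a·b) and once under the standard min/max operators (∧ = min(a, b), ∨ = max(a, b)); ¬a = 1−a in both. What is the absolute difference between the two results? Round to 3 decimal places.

Under algebraic product:
  x2 ∨ x3 = a + b − a·b on (0.4400, 0.7900) = 0.8824
  x3 ∧ (x2 ∨ x3) = a·b on (0.7900, 0.8824) = 0.6971
  → value = 0.6971
Under standard min/max:
  x2 ∨ x3 = max(a, b) on (0.44, 0.79) = 0.79
  x3 ∧ (x2 ∨ x3) = min(a, b) on (0.79, 0.79) = 0.79
  → value = 0.7900
|0.6971 − 0.7900| = 0.093

0.093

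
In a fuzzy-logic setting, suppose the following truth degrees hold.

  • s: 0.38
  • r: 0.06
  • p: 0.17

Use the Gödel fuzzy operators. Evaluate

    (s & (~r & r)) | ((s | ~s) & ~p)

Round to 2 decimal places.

0.62

~r = 1 − 0.06 = 0.94
~r & r = min(a, b) on (0.94, 0.06) = 0.06
s & (~r & r) = min(a, b) on (0.38, 0.06) = 0.06
~s = 1 − 0.38 = 0.62
s | ~s = max(a, b) on (0.38, 0.62) = 0.62
~p = 1 − 0.17 = 0.83
(s | ~s) & ~p = min(a, b) on (0.62, 0.83) = 0.62
(s & (~r & r)) | ((s | ~s) & ~p) = max(a, b) on (0.06, 0.62) = 0.62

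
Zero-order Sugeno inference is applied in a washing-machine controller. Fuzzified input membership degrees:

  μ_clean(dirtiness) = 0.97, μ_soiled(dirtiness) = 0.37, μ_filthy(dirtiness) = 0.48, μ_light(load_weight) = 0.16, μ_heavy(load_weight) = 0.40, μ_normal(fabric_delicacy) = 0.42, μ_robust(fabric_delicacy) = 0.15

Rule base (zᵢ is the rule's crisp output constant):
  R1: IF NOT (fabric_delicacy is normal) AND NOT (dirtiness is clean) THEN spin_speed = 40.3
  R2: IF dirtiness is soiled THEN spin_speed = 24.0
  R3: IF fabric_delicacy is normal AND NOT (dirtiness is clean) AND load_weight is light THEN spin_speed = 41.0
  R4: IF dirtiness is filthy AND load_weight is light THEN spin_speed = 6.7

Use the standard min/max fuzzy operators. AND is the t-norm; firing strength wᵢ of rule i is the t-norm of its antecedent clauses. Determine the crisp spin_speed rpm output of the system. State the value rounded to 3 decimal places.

R1 (z=40.3): ¬normal=1−0.42=0.58, ¬clean=1−0.97=0.03; AND[min(a, b)] → w = 0.03
R2 (z=24.0): soiled=0.37 → w = 0.37
R3 (z=41.0): normal=0.42, ¬clean=1−0.97=0.03, light=0.16; AND[min(a, b)] → w = 0.03
R4 (z=6.7): filthy=0.48, light=0.16; AND[min(a, b)] → w = 0.16
Weighted average = (0.03·40.3 + 0.37·24.0 + 0.03·41.0 + 0.16·6.7) / (0.03 + 0.37 + 0.03 + 0.16)
  = 12.3910 / 0.5900 = 21.002

21.002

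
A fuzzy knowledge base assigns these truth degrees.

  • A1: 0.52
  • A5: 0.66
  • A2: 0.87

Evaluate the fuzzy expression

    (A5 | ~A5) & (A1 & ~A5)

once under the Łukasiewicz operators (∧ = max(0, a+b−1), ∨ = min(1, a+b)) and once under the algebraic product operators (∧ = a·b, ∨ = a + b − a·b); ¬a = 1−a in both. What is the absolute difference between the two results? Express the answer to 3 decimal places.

0.137

Under Łukasiewicz:
  ~A5 = 1 − 0.66 = 0.34
  A5 | ~A5 = min(1, a+b) on (0.66, 0.34) = 1.00
  ~A5 = 1 − 0.66 = 0.34
  A1 & ~A5 = max(0, a+b−1) on (0.52, 0.34) = 0.00
  (A5 | ~A5) & (A1 & ~A5) = max(0, a+b−1) on (1.00, 0.00) = 0.00
  → value = 0.0000
Under algebraic product:
  ~A5 = 1 − 0.6600 = 0.3400
  A5 | ~A5 = a + b − a·b on (0.6600, 0.3400) = 0.7756
  ~A5 = 1 − 0.6600 = 0.3400
  A1 & ~A5 = a·b on (0.5200, 0.3400) = 0.1768
  (A5 | ~A5) & (A1 & ~A5) = a·b on (0.7756, 0.1768) = 0.1371
  → value = 0.1371
|0.0000 − 0.1371| = 0.137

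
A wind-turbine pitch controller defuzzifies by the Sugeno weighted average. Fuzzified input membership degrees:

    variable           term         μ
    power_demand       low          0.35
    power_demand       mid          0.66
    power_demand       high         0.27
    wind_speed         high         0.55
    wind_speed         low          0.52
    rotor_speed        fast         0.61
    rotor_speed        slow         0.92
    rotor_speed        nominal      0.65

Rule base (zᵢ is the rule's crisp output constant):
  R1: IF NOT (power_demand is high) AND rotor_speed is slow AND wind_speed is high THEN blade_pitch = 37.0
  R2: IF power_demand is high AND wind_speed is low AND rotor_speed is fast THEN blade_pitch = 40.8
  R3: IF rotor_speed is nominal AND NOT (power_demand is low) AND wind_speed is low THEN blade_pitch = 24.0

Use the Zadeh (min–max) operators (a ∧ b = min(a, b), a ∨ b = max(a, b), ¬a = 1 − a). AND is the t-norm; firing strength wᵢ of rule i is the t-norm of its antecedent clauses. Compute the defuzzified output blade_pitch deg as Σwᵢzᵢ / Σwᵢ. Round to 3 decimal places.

R1 (z=37.0): ¬high=1−0.27=0.73, slow=0.92, high=0.55; AND[min(a, b)] → w = 0.55
R2 (z=40.8): high=0.27, low=0.52, fast=0.61; AND[min(a, b)] → w = 0.27
R3 (z=24.0): nominal=0.65, ¬low=1−0.35=0.65, low=0.52; AND[min(a, b)] → w = 0.52
Weighted average = (0.55·37.0 + 0.27·40.8 + 0.52·24.0) / (0.55 + 0.27 + 0.52)
  = 43.8460 / 1.3400 = 32.721

32.721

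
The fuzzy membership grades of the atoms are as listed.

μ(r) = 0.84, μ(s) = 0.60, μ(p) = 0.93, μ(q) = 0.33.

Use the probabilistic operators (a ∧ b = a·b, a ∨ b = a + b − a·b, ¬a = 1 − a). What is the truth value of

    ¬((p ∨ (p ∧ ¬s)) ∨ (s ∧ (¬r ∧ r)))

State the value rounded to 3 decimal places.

0.040

¬s = 1 − 0.6000 = 0.4000
p ∧ ¬s = a·b on (0.9300, 0.4000) = 0.3720
p ∨ (p ∧ ¬s) = a + b − a·b on (0.9300, 0.3720) = 0.9560
¬r = 1 − 0.8400 = 0.1600
¬r ∧ r = a·b on (0.1600, 0.8400) = 0.1344
s ∧ (¬r ∧ r) = a·b on (0.6000, 0.1344) = 0.0806
(p ∨ (p ∧ ¬s)) ∨ (s ∧ (¬r ∧ r)) = a + b − a·b on (0.9560, 0.0806) = 0.9596
¬((p ∨ (p ∧ ¬s)) ∨ (s ∧ (¬r ∧ r))) = 1 − 0.9596 = 0.0404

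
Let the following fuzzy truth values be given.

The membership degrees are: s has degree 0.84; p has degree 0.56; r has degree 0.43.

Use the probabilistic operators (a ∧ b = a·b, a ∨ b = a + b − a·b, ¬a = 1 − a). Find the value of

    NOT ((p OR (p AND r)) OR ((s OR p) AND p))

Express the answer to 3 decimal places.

p AND r = a·b on (0.5600, 0.4300) = 0.2408
p OR (p AND r) = a + b − a·b on (0.5600, 0.2408) = 0.6660
s OR p = a + b − a·b on (0.8400, 0.5600) = 0.9296
(s OR p) AND p = a·b on (0.9296, 0.5600) = 0.5206
(p OR (p AND r)) OR ((s OR p) AND p) = a + b − a·b on (0.6660, 0.5206) = 0.8398
NOT ((p OR (p AND r)) OR ((s OR p) AND p)) = 1 − 0.8398 = 0.1602

0.160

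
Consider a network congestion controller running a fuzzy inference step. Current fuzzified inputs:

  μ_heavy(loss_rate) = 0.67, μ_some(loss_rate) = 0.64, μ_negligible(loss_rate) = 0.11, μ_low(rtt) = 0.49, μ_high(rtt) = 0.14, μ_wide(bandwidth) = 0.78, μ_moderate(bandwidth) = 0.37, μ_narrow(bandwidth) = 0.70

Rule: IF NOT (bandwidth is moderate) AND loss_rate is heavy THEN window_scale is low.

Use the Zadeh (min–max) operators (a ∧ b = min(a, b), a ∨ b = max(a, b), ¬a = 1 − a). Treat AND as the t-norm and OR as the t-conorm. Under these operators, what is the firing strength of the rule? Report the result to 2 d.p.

0.63

firing strength: ¬moderate=1−0.37=0.63, heavy=0.67; AND[min(a, b)] → w = 0.63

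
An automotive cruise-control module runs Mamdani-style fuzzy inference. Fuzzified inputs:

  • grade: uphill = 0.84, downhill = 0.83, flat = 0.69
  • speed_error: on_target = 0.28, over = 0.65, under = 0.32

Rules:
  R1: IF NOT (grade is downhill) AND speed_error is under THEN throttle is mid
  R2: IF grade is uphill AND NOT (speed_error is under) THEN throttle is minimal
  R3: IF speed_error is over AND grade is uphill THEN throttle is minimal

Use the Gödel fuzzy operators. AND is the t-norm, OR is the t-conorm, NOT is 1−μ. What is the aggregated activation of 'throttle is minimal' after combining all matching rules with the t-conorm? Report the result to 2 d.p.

R1: ¬downhill=1−0.83=0.17, under=0.32; AND[min(a, b)] → w = 0.17
R2: uphill=0.84, ¬under=1−0.32=0.68; AND[min(a, b)] → w = 0.68
R3: over=0.65, uphill=0.84; AND[min(a, b)] → w = 0.65
Rules with consequent 'minimal': {R2, R3} → strengths 0.68, 0.65
Aggregate via t-conorm [max(a, b)]: 0.68

0.68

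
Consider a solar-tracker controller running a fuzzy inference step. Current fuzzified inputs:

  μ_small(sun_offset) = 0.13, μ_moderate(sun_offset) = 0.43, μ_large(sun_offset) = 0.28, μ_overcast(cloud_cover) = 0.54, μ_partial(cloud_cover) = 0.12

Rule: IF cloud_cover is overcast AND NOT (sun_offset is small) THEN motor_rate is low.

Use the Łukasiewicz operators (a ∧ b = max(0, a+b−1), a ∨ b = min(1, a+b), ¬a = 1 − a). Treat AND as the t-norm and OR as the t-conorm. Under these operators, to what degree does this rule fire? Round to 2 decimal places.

firing strength: overcast=0.54, ¬small=1−0.13=0.87; AND[max(0, a+b−1)] → w = 0.41

0.41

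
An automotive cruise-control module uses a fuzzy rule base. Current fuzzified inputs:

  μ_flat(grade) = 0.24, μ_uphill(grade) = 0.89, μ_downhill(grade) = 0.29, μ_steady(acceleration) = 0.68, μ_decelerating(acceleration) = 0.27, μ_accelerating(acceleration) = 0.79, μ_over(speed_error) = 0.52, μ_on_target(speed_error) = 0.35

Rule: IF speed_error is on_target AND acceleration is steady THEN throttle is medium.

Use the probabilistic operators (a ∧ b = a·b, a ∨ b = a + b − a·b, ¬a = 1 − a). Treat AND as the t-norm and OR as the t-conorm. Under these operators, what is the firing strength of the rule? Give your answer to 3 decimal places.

0.238

firing strength: on_target=0.35, steady=0.68; AND[a·b] → w = 0.2380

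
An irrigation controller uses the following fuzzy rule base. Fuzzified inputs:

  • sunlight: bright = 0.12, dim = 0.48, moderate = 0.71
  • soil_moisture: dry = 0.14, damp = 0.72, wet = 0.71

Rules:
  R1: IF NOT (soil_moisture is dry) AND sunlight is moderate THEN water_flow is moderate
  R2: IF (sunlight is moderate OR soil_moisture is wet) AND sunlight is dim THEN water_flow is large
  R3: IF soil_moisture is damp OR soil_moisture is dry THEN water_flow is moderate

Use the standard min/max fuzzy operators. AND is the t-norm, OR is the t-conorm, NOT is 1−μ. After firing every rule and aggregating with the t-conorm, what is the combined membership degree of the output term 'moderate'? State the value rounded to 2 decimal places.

R1: ¬dry=1−0.14=0.86, moderate=0.71; AND[min(a, b)] → w = 0.71
R2: (moderate=0.71 OR wet=0.71) = 0.71; AND[min(a, b)] with dim=0.48 → w = 0.48
R3: damp=0.72, dry=0.14; OR[max(a, b)] → w = 0.72
Rules with consequent 'moderate': {R1, R3} → strengths 0.71, 0.72
Aggregate via t-conorm [max(a, b)]: 0.72

0.72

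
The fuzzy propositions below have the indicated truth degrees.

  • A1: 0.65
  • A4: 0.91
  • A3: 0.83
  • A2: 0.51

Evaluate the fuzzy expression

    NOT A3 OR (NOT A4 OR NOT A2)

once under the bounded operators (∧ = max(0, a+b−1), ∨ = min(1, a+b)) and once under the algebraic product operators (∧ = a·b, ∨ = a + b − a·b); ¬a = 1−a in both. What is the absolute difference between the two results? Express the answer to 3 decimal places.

Under bounded:
  NOT A3 = 1 − 0.83 = 0.17
  NOT A4 = 1 − 0.91 = 0.09
  NOT A2 = 1 − 0.51 = 0.49
  NOT A4 OR NOT A2 = min(1, a+b) on (0.09, 0.49) = 0.58
  NOT A3 OR (NOT A4 OR NOT A2) = min(1, a+b) on (0.17, 0.58) = 0.75
  → value = 0.7500
Under algebraic product:
  NOT A3 = 1 − 0.8300 = 0.1700
  NOT A4 = 1 − 0.9100 = 0.0900
  NOT A2 = 1 − 0.5100 = 0.4900
  NOT A4 OR NOT A2 = a + b − a·b on (0.0900, 0.4900) = 0.5359
  NOT A3 OR (NOT A4 OR NOT A2) = a + b − a·b on (0.1700, 0.5359) = 0.6148
  → value = 0.6148
|0.7500 − 0.6148| = 0.135

0.135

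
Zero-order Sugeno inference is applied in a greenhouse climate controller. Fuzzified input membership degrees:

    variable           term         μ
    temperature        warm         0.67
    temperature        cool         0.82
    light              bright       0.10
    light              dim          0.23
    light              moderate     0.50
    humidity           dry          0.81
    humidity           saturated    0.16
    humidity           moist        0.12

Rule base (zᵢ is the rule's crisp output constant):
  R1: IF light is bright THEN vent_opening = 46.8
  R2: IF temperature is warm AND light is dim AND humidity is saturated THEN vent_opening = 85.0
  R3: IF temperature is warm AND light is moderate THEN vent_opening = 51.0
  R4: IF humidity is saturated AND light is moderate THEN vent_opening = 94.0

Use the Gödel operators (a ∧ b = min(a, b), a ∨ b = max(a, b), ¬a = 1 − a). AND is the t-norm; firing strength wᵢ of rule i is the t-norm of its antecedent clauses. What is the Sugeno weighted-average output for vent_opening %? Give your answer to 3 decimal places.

63.935

R1 (z=46.8): bright=0.10 → w = 0.10
R2 (z=85.0): warm=0.67, dim=0.23, saturated=0.16; AND[min(a, b)] → w = 0.16
R3 (z=51.0): warm=0.67, moderate=0.50; AND[min(a, b)] → w = 0.50
R4 (z=94.0): saturated=0.16, moderate=0.50; AND[min(a, b)] → w = 0.16
Weighted average = (0.10·46.8 + 0.16·85.0 + 0.50·51.0 + 0.16·94.0) / (0.10 + 0.16 + 0.50 + 0.16)
  = 58.8200 / 0.9200 = 63.935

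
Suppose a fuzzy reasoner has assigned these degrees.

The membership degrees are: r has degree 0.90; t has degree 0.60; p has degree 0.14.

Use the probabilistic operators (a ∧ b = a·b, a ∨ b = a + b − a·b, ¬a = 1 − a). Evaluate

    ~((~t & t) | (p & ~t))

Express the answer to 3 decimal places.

~t = 1 − 0.6000 = 0.4000
~t & t = a·b on (0.4000, 0.6000) = 0.2400
~t = 1 − 0.6000 = 0.4000
p & ~t = a·b on (0.1400, 0.4000) = 0.0560
(~t & t) | (p & ~t) = a + b − a·b on (0.2400, 0.0560) = 0.2826
~((~t & t) | (p & ~t)) = 1 − 0.2826 = 0.7174

0.717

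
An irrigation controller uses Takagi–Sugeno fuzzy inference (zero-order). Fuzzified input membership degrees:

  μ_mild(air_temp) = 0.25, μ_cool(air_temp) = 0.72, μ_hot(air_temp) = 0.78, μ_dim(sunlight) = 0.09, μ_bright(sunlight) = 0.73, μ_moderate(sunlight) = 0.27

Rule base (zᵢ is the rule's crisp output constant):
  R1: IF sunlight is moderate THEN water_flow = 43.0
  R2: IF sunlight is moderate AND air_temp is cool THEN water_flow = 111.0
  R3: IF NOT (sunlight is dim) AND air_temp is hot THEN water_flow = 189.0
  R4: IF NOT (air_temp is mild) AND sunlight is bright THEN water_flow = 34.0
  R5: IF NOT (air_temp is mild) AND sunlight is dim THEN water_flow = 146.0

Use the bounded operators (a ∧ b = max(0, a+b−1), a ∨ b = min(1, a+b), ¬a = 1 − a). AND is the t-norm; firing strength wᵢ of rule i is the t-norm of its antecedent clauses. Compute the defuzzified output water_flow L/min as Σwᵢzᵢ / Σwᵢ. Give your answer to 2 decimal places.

R1 (z=43.0): moderate=0.27 → w = 0.27
R2 (z=111.0): moderate=0.27, cool=0.72; AND[max(0, a+b−1)] → w = 0.00
R3 (z=189.0): ¬dim=1−0.09=0.91, hot=0.78; AND[max(0, a+b−1)] → w = 0.69
R4 (z=34.0): ¬mild=1−0.25=0.75, bright=0.73; AND[max(0, a+b−1)] → w = 0.48
R5 (z=146.0): ¬mild=1−0.25=0.75, dim=0.09; AND[max(0, a+b−1)] → w = 0.00
Weighted average = (0.27·43.0 + 0.00·111.0 + 0.69·189.0 + 0.48·34.0 + 0.00·146.0) / (0.27 + 0.00 + 0.69 + 0.48 + 0.00)
  = 158.3400 / 1.4400 = 109.96

109.96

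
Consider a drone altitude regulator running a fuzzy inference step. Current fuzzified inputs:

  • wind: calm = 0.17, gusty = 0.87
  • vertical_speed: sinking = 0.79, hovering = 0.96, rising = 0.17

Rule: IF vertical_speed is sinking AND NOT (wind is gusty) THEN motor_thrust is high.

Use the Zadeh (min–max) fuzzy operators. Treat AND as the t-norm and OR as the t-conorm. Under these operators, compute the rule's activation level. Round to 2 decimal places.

firing strength: sinking=0.79, ¬gusty=1−0.87=0.13; AND[min(a, b)] → w = 0.13

0.13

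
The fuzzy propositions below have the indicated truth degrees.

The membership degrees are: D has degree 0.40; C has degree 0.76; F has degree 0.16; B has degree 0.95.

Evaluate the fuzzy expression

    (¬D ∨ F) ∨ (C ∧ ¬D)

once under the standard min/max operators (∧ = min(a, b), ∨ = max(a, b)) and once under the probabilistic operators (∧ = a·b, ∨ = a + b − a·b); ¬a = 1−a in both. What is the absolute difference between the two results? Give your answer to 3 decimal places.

0.217

Under standard min/max:
  ¬D = 1 − 0.40 = 0.60
  ¬D ∨ F = max(a, b) on (0.60, 0.16) = 0.60
  ¬D = 1 − 0.40 = 0.60
  C ∧ ¬D = min(a, b) on (0.76, 0.60) = 0.60
  (¬D ∨ F) ∨ (C ∧ ¬D) = max(a, b) on (0.60, 0.60) = 0.60
  → value = 0.6000
Under probabilistic:
  ¬D = 1 − 0.4000 = 0.6000
  ¬D ∨ F = a + b − a·b on (0.6000, 0.1600) = 0.6640
  ¬D = 1 − 0.4000 = 0.6000
  C ∧ ¬D = a·b on (0.7600, 0.6000) = 0.4560
  (¬D ∨ F) ∨ (C ∧ ¬D) = a + b − a·b on (0.6640, 0.4560) = 0.8172
  → value = 0.8172
|0.6000 − 0.8172| = 0.217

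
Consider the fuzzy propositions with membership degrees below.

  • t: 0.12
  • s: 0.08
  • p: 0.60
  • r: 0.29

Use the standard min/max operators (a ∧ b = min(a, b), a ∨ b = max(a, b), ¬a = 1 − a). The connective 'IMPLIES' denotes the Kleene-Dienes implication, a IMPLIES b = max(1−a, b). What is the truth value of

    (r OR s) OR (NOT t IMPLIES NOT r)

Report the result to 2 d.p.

0.71

r OR s = max(a, b) on (0.29, 0.08) = 0.29
NOT t = 1 − 0.12 = 0.88
NOT r = 1 − 0.29 = 0.71
NOT t IMPLIES NOT r  [Kleene-Dienes: max(1−a, b)] with a=0.88, b=0.71 → 0.71
(r OR s) OR (NOT t IMPLIES NOT r) = max(a, b) on (0.29, 0.71) = 0.71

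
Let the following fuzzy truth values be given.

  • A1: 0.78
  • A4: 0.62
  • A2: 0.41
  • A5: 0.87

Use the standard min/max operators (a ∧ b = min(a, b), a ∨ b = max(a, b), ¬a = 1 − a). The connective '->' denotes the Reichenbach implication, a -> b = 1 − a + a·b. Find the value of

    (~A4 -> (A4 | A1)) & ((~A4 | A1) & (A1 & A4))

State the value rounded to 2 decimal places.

~A4 = 1 − 0.62 = 0.38
A4 | A1 = max(a, b) on (0.62, 0.78) = 0.78
~A4 -> (A4 | A1)  [Reichenbach: 1 − a + a·b] with a=0.38, b=0.78 → 0.92
~A4 = 1 − 0.62 = 0.38
~A4 | A1 = max(a, b) on (0.38, 0.78) = 0.78
A1 & A4 = min(a, b) on (0.78, 0.62) = 0.62
(~A4 | A1) & (A1 & A4) = min(a, b) on (0.78, 0.62) = 0.62
(~A4 -> (A4 | A1)) & ((~A4 | A1) & (A1 & A4)) = min(a, b) on (0.92, 0.62) = 0.62

0.62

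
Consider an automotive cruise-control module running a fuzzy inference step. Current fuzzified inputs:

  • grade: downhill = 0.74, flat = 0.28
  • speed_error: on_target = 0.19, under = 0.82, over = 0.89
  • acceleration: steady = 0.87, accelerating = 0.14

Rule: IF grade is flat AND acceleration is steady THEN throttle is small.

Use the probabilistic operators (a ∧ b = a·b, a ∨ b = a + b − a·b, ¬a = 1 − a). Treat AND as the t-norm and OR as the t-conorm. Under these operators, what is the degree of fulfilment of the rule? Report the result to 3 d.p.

firing strength: flat=0.28, steady=0.87; AND[a·b] → w = 0.2436

0.244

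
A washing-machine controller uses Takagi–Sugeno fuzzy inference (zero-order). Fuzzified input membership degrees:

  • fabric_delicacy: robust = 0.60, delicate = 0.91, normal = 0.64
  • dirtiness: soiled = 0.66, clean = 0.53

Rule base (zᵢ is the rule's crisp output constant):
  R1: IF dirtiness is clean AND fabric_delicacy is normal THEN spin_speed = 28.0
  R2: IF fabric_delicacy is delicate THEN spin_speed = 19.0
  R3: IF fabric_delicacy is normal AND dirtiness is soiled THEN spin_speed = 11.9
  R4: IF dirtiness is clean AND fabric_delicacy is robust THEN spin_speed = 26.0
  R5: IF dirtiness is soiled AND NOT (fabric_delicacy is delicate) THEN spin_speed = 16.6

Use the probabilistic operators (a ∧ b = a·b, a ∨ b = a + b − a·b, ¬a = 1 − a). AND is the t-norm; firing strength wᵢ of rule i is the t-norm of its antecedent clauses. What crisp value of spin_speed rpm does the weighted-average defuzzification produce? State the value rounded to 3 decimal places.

20.043

R1 (z=28.0): clean=0.53, normal=0.64; AND[a·b] → w = 0.3392
R2 (z=19.0): delicate=0.91 → w = 0.9100
R3 (z=11.9): normal=0.64, soiled=0.66; AND[a·b] → w = 0.4224
R4 (z=26.0): clean=0.53, robust=0.60; AND[a·b] → w = 0.3180
R5 (z=16.6): soiled=0.66, ¬delicate=1−0.91=0.09; AND[a·b] → w = 0.0594
Weighted average = (0.3392·28.0 + 0.9100·19.0 + 0.4224·11.9 + 0.3180·26.0 + 0.0594·16.6) / (0.3392 + 0.9100 + 0.4224 + 0.3180 + 0.0594)
  = 41.0682 / 2.0490 = 20.043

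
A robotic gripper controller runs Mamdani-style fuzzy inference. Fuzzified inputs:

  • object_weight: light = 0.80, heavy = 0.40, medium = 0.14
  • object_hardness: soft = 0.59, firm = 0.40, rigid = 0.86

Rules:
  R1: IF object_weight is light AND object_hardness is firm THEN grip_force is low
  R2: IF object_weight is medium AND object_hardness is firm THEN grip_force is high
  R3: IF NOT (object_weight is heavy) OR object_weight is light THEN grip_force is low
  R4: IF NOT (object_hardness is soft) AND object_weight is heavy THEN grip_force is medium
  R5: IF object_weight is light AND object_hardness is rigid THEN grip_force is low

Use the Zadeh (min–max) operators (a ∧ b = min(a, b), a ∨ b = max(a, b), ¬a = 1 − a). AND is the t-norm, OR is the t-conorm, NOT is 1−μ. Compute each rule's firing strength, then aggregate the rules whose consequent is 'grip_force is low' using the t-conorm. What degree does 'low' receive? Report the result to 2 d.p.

0.80

R1: light=0.80, firm=0.40; AND[min(a, b)] → w = 0.40
R2: medium=0.14, firm=0.40; AND[min(a, b)] → w = 0.14
R3: ¬heavy=1−0.40=0.60, light=0.80; OR[max(a, b)] → w = 0.80
R4: ¬soft=1−0.59=0.41, heavy=0.40; AND[min(a, b)] → w = 0.40
R5: light=0.80, rigid=0.86; AND[min(a, b)] → w = 0.80
Rules with consequent 'low': {R1, R3, R5} → strengths 0.40, 0.80, 0.80
Aggregate via t-conorm [max(a, b)]: 0.80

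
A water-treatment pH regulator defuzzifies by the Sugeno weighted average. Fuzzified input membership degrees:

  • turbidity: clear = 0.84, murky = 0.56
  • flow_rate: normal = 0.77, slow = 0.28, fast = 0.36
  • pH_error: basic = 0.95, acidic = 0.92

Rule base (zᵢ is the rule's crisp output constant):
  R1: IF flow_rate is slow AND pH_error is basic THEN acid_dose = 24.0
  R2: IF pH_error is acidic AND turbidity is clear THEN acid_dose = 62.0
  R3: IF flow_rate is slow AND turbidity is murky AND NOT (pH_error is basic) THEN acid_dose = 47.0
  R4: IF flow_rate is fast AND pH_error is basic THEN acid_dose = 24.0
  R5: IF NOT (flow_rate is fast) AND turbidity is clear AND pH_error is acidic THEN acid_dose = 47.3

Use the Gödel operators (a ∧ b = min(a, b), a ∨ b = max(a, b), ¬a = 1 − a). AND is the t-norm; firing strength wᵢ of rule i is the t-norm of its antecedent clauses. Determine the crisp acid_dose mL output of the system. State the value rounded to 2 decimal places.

R1 (z=24.0): slow=0.28, basic=0.95; AND[min(a, b)] → w = 0.28
R2 (z=62.0): acidic=0.92, clear=0.84; AND[min(a, b)] → w = 0.84
R3 (z=47.0): slow=0.28, murky=0.56, ¬basic=1−0.95=0.05; AND[min(a, b)] → w = 0.05
R4 (z=24.0): fast=0.36, basic=0.95; AND[min(a, b)] → w = 0.36
R5 (z=47.3): ¬fast=1−0.36=0.64, clear=0.84, acidic=0.92; AND[min(a, b)] → w = 0.64
Weighted average = (0.28·24.0 + 0.84·62.0 + 0.05·47.0 + 0.36·24.0 + 0.64·47.3) / (0.28 + 0.84 + 0.05 + 0.36 + 0.64)
  = 100.0620 / 2.1700 = 46.11

46.11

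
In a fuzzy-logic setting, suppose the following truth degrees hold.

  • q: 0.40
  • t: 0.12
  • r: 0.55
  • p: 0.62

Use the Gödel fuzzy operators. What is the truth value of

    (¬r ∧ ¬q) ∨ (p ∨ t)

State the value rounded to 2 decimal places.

0.62

¬r = 1 − 0.55 = 0.45
¬q = 1 − 0.40 = 0.60
¬r ∧ ¬q = min(a, b) on (0.45, 0.60) = 0.45
p ∨ t = max(a, b) on (0.62, 0.12) = 0.62
(¬r ∧ ¬q) ∨ (p ∨ t) = max(a, b) on (0.45, 0.62) = 0.62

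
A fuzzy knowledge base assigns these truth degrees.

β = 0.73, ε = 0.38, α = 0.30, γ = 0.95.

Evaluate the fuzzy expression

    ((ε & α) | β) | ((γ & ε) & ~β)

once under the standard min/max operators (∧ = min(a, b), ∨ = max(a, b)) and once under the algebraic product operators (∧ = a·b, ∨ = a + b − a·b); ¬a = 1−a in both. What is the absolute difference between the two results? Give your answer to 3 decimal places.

Under standard min/max:
  ε & α = min(a, b) on (0.38, 0.30) = 0.30
  (ε & α) | β = max(a, b) on (0.30, 0.73) = 0.73
  γ & ε = min(a, b) on (0.95, 0.38) = 0.38
  ~β = 1 − 0.73 = 0.27
  (γ & ε) & ~β = min(a, b) on (0.38, 0.27) = 0.27
  ((ε & α) | β) | ((γ & ε) & ~β) = max(a, b) on (0.73, 0.27) = 0.73
  → value = 0.7300
Under algebraic product:
  ε & α = a·b on (0.3800, 0.3000) = 0.1140
  (ε & α) | β = a + b − a·b on (0.1140, 0.7300) = 0.7608
  γ & ε = a·b on (0.9500, 0.3800) = 0.3610
  ~β = 1 − 0.7300 = 0.2700
  (γ & ε) & ~β = a·b on (0.3610, 0.2700) = 0.0975
  ((ε & α) | β) | ((γ & ε) & ~β) = a + b − a·b on (0.7608, 0.0975) = 0.7841
  → value = 0.7841
|0.7300 − 0.7841| = 0.054

0.054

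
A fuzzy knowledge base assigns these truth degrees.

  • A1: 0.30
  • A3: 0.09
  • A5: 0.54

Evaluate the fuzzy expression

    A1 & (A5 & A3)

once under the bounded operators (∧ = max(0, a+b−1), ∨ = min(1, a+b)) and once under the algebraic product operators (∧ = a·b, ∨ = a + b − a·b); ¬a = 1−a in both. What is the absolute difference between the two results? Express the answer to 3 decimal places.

0.015

Under bounded:
  A5 & A3 = max(0, a+b−1) on (0.54, 0.09) = 0.00
  A1 & (A5 & A3) = max(0, a+b−1) on (0.30, 0.00) = 0.00
  → value = 0.0000
Under algebraic product:
  A5 & A3 = a·b on (0.5400, 0.0900) = 0.0486
  A1 & (A5 & A3) = a·b on (0.3000, 0.0486) = 0.0146
  → value = 0.0146
|0.0000 − 0.0146| = 0.015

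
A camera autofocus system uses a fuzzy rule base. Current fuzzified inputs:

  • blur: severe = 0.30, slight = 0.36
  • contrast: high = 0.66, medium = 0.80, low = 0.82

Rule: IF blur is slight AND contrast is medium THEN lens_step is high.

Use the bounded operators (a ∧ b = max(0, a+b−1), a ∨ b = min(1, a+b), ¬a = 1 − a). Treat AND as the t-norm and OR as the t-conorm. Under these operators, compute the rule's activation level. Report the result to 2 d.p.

0.16

firing strength: slight=0.36, medium=0.80; AND[max(0, a+b−1)] → w = 0.16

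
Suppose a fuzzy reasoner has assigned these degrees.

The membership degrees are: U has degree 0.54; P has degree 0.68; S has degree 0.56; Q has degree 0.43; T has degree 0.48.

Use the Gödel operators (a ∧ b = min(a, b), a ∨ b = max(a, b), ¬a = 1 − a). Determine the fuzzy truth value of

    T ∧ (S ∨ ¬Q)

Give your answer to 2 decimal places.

0.48

¬Q = 1 − 0.43 = 0.57
S ∨ ¬Q = max(a, b) on (0.56, 0.57) = 0.57
T ∧ (S ∨ ¬Q) = min(a, b) on (0.48, 0.57) = 0.48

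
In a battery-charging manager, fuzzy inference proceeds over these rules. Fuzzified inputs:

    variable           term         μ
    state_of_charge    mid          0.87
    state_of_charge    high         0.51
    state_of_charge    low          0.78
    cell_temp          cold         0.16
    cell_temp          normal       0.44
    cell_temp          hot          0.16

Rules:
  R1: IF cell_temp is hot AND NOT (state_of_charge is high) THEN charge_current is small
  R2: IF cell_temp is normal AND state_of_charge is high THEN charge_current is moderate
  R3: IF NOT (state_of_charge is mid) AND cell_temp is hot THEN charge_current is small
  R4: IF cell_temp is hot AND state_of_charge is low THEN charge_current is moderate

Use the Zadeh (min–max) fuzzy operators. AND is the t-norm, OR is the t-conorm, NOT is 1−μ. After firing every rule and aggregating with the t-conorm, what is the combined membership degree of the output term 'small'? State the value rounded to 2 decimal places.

0.16

R1: hot=0.16, ¬high=1−0.51=0.49; AND[min(a, b)] → w = 0.16
R2: normal=0.44, high=0.51; AND[min(a, b)] → w = 0.44
R3: ¬mid=1−0.87=0.13, hot=0.16; AND[min(a, b)] → w = 0.13
R4: hot=0.16, low=0.78; AND[min(a, b)] → w = 0.16
Rules with consequent 'small': {R1, R3} → strengths 0.16, 0.13
Aggregate via t-conorm [max(a, b)]: 0.16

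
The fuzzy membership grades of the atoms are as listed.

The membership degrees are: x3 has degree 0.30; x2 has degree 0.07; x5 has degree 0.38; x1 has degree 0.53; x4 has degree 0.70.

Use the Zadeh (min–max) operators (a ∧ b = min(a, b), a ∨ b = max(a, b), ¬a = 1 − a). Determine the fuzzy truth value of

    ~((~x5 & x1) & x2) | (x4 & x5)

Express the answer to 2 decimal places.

0.93

~x5 = 1 − 0.38 = 0.62
~x5 & x1 = min(a, b) on (0.62, 0.53) = 0.53
(~x5 & x1) & x2 = min(a, b) on (0.53, 0.07) = 0.07
~((~x5 & x1) & x2) = 1 − 0.07 = 0.93
x4 & x5 = min(a, b) on (0.70, 0.38) = 0.38
~((~x5 & x1) & x2) | (x4 & x5) = max(a, b) on (0.93, 0.38) = 0.93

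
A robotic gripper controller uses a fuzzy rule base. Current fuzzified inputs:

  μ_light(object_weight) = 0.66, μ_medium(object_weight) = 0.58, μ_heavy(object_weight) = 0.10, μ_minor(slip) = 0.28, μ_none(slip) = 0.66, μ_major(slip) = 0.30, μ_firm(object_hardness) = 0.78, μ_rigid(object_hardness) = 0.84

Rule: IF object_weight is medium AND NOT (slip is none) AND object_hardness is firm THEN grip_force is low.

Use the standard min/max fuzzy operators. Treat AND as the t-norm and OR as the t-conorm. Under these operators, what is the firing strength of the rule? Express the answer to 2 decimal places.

firing strength: medium=0.58, ¬none=1−0.66=0.34, firm=0.78; AND[min(a, b)] → w = 0.34

0.34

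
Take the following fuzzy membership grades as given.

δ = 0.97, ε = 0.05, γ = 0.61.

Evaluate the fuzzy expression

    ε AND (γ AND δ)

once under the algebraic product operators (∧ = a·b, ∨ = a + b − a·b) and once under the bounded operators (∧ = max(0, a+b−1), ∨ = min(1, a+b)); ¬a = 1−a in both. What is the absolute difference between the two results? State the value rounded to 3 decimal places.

Under algebraic product:
  γ AND δ = a·b on (0.6100, 0.9700) = 0.5917
  ε AND (γ AND δ) = a·b on (0.0500, 0.5917) = 0.0296
  → value = 0.0296
Under bounded:
  γ AND δ = max(0, a+b−1) on (0.61, 0.97) = 0.58
  ε AND (γ AND δ) = max(0, a+b−1) on (0.05, 0.58) = 0.00
  → value = 0.0000
|0.0296 − 0.0000| = 0.030

0.030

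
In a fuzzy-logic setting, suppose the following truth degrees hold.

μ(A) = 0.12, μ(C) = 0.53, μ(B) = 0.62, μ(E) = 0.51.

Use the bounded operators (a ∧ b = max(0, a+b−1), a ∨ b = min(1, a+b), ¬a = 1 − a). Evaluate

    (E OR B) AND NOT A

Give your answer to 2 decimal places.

E OR B = min(1, a+b) on (0.51, 0.62) = 1.00
NOT A = 1 − 0.12 = 0.88
(E OR B) AND NOT A = max(0, a+b−1) on (1.00, 0.88) = 0.88

0.88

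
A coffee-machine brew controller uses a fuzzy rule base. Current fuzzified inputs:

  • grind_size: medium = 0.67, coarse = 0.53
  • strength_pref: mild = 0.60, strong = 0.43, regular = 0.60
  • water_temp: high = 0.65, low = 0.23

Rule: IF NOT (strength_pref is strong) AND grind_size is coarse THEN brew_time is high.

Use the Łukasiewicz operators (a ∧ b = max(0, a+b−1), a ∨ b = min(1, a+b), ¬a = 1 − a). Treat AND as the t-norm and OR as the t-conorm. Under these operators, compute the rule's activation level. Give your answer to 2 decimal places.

firing strength: ¬strong=1−0.43=0.57, coarse=0.53; AND[max(0, a+b−1)] → w = 0.10

0.10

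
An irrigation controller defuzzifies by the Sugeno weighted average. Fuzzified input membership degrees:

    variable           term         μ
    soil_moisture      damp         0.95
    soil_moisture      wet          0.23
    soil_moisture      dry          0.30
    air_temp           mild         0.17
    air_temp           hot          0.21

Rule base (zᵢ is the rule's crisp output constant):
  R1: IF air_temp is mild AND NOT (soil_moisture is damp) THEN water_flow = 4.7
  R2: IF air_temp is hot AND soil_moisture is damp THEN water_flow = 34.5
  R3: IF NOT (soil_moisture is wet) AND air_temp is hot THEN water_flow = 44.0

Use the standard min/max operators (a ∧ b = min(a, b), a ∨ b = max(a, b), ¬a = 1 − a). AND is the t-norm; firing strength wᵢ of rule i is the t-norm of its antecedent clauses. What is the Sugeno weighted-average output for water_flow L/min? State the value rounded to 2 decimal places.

R1 (z=4.7): mild=0.17, ¬damp=1−0.95=0.05; AND[min(a, b)] → w = 0.05
R2 (z=34.5): hot=0.21, damp=0.95; AND[min(a, b)] → w = 0.21
R3 (z=44.0): ¬wet=1−0.23=0.77, hot=0.21; AND[min(a, b)] → w = 0.21
Weighted average = (0.05·4.7 + 0.21·34.5 + 0.21·44.0) / (0.05 + 0.21 + 0.21)
  = 16.7200 / 0.4700 = 35.57

35.57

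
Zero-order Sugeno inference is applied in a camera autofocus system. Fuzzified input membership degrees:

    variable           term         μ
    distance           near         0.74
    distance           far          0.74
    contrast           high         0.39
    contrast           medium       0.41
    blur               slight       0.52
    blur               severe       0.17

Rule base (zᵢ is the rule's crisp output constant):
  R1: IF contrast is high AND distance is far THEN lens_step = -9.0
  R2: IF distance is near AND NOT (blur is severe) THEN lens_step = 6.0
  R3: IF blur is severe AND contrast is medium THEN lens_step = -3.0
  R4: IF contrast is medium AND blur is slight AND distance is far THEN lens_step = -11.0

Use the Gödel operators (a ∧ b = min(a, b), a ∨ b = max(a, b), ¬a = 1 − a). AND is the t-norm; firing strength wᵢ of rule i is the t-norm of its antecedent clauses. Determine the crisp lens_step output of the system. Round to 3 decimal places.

-2.392

R1 (z=-9.0): high=0.39, far=0.74; AND[min(a, b)] → w = 0.39
R2 (z=6.0): near=0.74, ¬severe=1−0.17=0.83; AND[min(a, b)] → w = 0.74
R3 (z=-3.0): severe=0.17, medium=0.41; AND[min(a, b)] → w = 0.17
R4 (z=-11.0): medium=0.41, slight=0.52, far=0.74; AND[min(a, b)] → w = 0.41
Weighted average = (0.39·-9.0 + 0.74·6.0 + 0.17·-3.0 + 0.41·-11.0) / (0.39 + 0.74 + 0.17 + 0.41)
  = -4.0900 / 1.7100 = -2.392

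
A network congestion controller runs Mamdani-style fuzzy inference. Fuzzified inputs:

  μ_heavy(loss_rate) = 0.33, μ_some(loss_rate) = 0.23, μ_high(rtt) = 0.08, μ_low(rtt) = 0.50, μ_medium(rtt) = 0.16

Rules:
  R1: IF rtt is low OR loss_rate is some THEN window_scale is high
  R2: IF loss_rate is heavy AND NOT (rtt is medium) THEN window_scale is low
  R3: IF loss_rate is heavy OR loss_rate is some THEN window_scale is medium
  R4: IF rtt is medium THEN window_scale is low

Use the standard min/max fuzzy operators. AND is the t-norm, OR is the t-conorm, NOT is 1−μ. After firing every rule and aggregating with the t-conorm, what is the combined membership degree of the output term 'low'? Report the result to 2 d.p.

0.33

R1: low=0.50, some=0.23; OR[max(a, b)] → w = 0.50
R2: heavy=0.33, ¬medium=1−0.16=0.84; AND[min(a, b)] → w = 0.33
R3: heavy=0.33, some=0.23; OR[max(a, b)] → w = 0.33
R4: medium=0.16 → w = 0.16
Rules with consequent 'low': {R2, R4} → strengths 0.33, 0.16
Aggregate via t-conorm [max(a, b)]: 0.33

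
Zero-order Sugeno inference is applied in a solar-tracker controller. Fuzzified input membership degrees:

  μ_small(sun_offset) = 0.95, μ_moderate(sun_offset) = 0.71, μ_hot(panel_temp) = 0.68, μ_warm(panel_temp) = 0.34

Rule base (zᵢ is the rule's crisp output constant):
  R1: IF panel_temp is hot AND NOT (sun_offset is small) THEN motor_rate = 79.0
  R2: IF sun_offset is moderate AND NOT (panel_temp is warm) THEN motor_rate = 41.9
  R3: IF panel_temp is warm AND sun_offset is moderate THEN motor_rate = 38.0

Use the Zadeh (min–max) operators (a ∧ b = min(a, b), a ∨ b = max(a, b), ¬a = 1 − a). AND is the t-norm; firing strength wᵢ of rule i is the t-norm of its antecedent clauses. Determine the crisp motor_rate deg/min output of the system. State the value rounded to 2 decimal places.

42.40

R1 (z=79.0): hot=0.68, ¬small=1−0.95=0.05; AND[min(a, b)] → w = 0.05
R2 (z=41.9): moderate=0.71, ¬warm=1−0.34=0.66; AND[min(a, b)] → w = 0.66
R3 (z=38.0): warm=0.34, moderate=0.71; AND[min(a, b)] → w = 0.34
Weighted average = (0.05·79.0 + 0.66·41.9 + 0.34·38.0) / (0.05 + 0.66 + 0.34)
  = 44.5240 / 1.0500 = 42.40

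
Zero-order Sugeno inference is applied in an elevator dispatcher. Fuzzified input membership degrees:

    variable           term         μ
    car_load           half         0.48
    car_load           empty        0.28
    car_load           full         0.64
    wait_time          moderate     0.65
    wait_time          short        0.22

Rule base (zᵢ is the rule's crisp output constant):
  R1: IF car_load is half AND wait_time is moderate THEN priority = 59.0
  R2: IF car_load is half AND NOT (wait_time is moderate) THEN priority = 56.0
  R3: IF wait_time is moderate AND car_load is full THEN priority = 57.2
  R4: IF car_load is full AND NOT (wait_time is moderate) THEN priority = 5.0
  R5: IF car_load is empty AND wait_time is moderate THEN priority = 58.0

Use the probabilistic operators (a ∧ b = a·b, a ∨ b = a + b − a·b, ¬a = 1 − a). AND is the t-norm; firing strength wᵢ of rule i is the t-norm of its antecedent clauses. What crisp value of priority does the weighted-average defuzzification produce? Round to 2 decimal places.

R1 (z=59.0): half=0.48, moderate=0.65; AND[a·b] → w = 0.3120
R2 (z=56.0): half=0.48, ¬moderate=1−0.65=0.35; AND[a·b] → w = 0.1680
R3 (z=57.2): moderate=0.65, full=0.64; AND[a·b] → w = 0.4160
R4 (z=5.0): full=0.64, ¬moderate=1−0.65=0.35; AND[a·b] → w = 0.2240
R5 (z=58.0): empty=0.28, moderate=0.65; AND[a·b] → w = 0.1820
Weighted average = (0.3120·59.0 + 0.1680·56.0 + 0.4160·57.2 + 0.2240·5.0 + 0.1820·58.0) / (0.3120 + 0.1680 + 0.4160 + 0.2240 + 0.1820)
  = 63.2872 / 1.3020 = 48.61

48.61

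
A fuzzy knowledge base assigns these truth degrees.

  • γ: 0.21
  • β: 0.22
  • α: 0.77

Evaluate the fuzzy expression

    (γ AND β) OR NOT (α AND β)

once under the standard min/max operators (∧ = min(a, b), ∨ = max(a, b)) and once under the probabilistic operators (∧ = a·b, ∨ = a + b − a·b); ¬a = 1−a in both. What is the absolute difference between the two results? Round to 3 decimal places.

Under standard min/max:
  γ AND β = min(a, b) on (0.21, 0.22) = 0.21
  α AND β = min(a, b) on (0.77, 0.22) = 0.22
  NOT (α AND β) = 1 − 0.22 = 0.78
  (γ AND β) OR NOT (α AND β) = max(a, b) on (0.21, 0.78) = 0.78
  → value = 0.7800
Under probabilistic:
  γ AND β = a·b on (0.2100, 0.2200) = 0.0462
  α AND β = a·b on (0.7700, 0.2200) = 0.1694
  NOT (α AND β) = 1 − 0.1694 = 0.8306
  (γ AND β) OR NOT (α AND β) = a + b − a·b on (0.0462, 0.8306) = 0.8384
  → value = 0.8384
|0.7800 − 0.8384| = 0.058

0.058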